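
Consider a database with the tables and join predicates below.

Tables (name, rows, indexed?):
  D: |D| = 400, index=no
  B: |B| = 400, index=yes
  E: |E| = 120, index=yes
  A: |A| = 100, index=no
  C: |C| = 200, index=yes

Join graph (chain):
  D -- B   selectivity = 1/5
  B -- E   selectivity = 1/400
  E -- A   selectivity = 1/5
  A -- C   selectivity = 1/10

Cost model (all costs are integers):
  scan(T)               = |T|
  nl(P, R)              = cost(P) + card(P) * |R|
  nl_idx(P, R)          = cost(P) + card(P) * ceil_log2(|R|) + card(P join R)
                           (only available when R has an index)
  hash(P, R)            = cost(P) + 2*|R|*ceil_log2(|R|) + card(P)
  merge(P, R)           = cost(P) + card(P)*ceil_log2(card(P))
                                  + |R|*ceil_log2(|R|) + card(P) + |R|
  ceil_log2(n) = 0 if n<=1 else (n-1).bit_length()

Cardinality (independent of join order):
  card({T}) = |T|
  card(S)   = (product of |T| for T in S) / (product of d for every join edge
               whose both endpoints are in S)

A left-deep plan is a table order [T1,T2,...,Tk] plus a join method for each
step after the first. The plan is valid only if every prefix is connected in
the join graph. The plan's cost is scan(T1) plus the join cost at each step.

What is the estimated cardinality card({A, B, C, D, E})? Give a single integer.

3840000

Tables in S: A(100), B(400), C(200), D(400), E(120)
Edges inside S: D-B(d=5), B-E(d=400), E-A(d=5), A-C(d=10)
numerator = 100 * 400 * 200 * 400 * 120 = 384000000000
denominator = 5 * 400 * 5 * 10 = 100000
card(S) = 384000000000 / 100000 = 3840000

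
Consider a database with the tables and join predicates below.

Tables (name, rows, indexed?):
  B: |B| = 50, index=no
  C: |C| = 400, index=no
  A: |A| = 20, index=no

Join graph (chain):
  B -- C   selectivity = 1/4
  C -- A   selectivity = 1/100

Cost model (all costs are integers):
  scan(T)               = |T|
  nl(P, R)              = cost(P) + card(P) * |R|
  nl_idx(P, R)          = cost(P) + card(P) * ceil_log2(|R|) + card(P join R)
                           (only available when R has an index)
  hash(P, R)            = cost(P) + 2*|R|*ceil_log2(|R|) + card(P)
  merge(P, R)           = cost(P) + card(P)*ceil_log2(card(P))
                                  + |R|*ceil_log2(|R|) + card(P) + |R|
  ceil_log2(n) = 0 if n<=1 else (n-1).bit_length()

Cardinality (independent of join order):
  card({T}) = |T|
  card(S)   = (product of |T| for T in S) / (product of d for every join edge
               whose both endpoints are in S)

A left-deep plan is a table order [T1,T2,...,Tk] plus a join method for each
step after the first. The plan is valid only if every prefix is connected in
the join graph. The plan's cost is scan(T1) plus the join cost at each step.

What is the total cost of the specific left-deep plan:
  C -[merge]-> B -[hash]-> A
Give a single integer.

step 1: scan C: cost=400, card=400
step 2: join B via merge
    card(P join B) = 400*50/(4) = 5000
    cost = 400 + 400*9 + 50*6 + 400 + 50 = 4750
step 3: join A via hash
    card(P join A) = 5000*20/(100) = 1000
    cost = 4750 + 2*20*5 + 5000 = 9950

9950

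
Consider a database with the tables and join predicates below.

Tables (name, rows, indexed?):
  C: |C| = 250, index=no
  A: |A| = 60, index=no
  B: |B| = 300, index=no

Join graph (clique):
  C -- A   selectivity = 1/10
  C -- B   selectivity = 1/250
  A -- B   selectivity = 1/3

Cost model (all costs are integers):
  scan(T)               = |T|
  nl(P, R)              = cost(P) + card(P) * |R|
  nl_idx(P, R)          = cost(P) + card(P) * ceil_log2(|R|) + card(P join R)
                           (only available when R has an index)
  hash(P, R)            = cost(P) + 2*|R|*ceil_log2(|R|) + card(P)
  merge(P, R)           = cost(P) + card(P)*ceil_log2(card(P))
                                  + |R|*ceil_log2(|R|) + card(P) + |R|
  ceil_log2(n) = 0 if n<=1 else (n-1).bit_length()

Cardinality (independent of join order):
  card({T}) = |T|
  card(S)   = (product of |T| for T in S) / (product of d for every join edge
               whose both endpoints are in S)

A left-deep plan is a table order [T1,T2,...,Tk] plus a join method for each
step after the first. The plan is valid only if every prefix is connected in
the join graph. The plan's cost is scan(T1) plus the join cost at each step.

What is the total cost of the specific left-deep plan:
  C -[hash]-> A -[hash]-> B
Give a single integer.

8120

step 1: scan C: cost=250, card=250
step 2: join A via hash
    card(P join A) = 250*60/(10) = 1500
    cost = 250 + 2*60*6 + 250 = 1220
step 3: join B via hash
    card(P join B) = 1500*300/(250*3) = 600
    cost = 1220 + 2*300*9 + 1500 = 8120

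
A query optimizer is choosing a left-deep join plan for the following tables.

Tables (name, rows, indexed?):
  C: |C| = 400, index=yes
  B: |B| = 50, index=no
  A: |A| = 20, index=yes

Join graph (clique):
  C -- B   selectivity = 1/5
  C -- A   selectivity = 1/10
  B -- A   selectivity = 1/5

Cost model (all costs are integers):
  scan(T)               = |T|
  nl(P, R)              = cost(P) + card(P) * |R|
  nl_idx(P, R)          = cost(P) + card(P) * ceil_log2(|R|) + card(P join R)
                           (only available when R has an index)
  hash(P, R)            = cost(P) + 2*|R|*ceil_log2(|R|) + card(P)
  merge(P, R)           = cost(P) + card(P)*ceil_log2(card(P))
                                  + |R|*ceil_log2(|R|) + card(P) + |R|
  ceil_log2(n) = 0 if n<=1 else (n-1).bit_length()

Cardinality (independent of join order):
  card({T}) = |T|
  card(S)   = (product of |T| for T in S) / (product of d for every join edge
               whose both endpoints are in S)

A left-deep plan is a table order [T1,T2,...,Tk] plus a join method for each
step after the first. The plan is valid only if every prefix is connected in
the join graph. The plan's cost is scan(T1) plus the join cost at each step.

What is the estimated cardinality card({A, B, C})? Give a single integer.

Tables in S: A(20), B(50), C(400)
Edges inside S: C-B(d=5), C-A(d=10), B-A(d=5)
numerator = 20 * 50 * 400 = 400000
denominator = 5 * 10 * 5 = 250
card(S) = 400000 / 250 = 1600

1600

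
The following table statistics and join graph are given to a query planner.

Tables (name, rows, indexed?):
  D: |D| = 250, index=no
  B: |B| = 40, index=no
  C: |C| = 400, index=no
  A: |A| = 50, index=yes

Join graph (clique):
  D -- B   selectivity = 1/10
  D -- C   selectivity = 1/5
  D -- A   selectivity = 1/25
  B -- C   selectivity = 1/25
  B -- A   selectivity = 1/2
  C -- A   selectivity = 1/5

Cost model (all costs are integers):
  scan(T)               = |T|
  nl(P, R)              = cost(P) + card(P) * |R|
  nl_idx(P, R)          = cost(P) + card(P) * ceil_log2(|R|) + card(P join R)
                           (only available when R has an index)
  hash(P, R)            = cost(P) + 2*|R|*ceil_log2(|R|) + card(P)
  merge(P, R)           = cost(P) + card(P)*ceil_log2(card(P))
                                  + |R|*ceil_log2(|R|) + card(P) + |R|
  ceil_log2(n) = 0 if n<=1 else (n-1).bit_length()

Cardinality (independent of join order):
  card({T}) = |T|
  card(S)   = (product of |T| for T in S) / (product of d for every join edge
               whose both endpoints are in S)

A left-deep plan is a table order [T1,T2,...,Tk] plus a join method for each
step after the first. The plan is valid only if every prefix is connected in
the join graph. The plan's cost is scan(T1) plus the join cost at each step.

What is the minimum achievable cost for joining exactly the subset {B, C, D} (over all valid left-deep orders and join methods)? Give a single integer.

Selinger DP over subsets of {B,C,D}:
  {D}: scan cost=250, card=250
  {B}: scan cost=40, card=40
  {C}: scan cost=400, card=400
  {BD}: card=1000; try (B,hash)→980, (D,merge)→2570, (B,merge)→2780, (D,hash)→4080, (D,nl)→10040, (B,nl)→10250; best=980 via (B,hash)
  {CD}: card=20000; try (D,hash)→4800, (C,merge)→6500, (D,merge)→6650, (C,hash)→7700, (C,nl)→100250, (D,nl)→100400; best=4800 via (D,hash)
  {BC}: card=640; try (B,hash)→1280, (C,merge)→4320, (B,merge)→4680, (C,hash)→7280, (C,nl)→16040, (B,nl)→16400; best=1280 via (B,hash)
  {BCD}: card=3200; try (D,hash)→5920, (C,hash)→9180, (D,merge)→10570, (C,merge)→15980, (B,hash)→25280, (D,nl)→161280 …(+3); best=5920 via (D,hash)

5920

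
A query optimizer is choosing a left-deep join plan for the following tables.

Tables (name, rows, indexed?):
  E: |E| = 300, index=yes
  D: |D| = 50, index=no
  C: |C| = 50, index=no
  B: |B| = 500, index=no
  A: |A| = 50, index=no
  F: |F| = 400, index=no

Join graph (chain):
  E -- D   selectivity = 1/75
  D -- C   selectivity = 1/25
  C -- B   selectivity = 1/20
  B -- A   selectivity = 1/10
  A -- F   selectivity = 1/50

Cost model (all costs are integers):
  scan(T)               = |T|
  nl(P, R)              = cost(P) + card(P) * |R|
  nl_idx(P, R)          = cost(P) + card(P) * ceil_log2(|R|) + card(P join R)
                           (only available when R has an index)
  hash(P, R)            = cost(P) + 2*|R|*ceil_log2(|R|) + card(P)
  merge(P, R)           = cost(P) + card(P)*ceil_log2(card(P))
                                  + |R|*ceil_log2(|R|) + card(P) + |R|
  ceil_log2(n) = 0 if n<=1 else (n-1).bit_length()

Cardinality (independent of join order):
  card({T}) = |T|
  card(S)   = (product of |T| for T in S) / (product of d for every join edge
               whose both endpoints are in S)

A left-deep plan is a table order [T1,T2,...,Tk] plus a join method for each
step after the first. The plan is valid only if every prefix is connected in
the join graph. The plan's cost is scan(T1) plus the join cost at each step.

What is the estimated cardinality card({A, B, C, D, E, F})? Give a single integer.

Tables in S: A(50), B(500), C(50), D(50), E(300), F(400)
Edges inside S: E-D(d=75), D-C(d=25), C-B(d=20), B-A(d=10), A-F(d=50)
numerator = 50 * 500 * 50 * 50 * 300 * 400 = 7500000000000
denominator = 75 * 25 * 20 * 10 * 50 = 18750000
card(S) = 7500000000000 / 18750000 = 400000

400000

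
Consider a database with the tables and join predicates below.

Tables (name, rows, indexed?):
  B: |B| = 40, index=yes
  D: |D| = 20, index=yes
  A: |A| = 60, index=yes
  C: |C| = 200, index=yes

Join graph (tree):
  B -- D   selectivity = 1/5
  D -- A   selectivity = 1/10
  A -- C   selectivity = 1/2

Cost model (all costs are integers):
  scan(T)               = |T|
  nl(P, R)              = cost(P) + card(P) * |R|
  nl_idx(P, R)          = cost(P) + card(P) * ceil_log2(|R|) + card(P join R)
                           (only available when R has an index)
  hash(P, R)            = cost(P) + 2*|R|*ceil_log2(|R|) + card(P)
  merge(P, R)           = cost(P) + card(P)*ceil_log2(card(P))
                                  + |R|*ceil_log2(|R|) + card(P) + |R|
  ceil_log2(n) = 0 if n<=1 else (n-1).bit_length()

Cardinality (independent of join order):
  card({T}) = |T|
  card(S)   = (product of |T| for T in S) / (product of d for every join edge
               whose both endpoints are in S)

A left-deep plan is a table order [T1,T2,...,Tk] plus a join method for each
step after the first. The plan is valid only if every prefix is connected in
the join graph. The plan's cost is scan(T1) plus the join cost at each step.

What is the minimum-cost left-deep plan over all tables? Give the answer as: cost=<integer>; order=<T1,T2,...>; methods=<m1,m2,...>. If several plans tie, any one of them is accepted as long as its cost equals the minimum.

cost=5020; order=D,A,B,C; methods=nl_idx,hash,hash

Selinger DP (subsets sized 1..n):
  {B}: scan cost=40, card=40
  {D}: scan cost=20, card=20
  {A}: scan cost=60, card=60
  {C}: scan cost=200, card=200
  {BD}: card=160; try (D,hash)→280, (B,nl_idx)→300, (D,nl_idx)→400, (B,merge)→420, (D,merge)→440, (B,hash)→520 …(+2); best=280 via (D,hash)
  {AD}: card=120; try (A,nl_idx)→260, (D,hash)→320, (D,nl_idx)→480, (A,merge)→560, (D,merge)→600, (A,hash)→760 …(+2); best=260 via (A,nl_idx)
  {AC}: card=6000; try (A,hash)→1120, (C,merge)→2280, (A,merge)→2420, (C,hash)→3320, (C,nl_idx)→6540, (A,nl_idx)→7400 …(+2); best=1120 via (A,hash)
  {ABD}: card=960; try (B,hash)→860, (A,hash)→1160, (B,merge)→1500, (B,nl_idx)→1940, (A,merge)→2140, (A,nl_idx)→2200 …(+2); best=860 via (B,hash)
  {ACD}: card=12000; try (C,merge)→3020, (C,hash)→3580, (D,hash)→7320, (C,nl_idx)→13220, (C,nl)→24260, (D,nl_idx)→43120 …(+2); best=3020 via (C,merge)
  {ABCD}: card=96000; try (C,hash)→5020, (C,merge)→13220, (B,hash)→15500, (C,nl_idx)→104540, (B,nl_idx)→171020, (B,merge)→183300 …(+2); best=5020 via (C,hash)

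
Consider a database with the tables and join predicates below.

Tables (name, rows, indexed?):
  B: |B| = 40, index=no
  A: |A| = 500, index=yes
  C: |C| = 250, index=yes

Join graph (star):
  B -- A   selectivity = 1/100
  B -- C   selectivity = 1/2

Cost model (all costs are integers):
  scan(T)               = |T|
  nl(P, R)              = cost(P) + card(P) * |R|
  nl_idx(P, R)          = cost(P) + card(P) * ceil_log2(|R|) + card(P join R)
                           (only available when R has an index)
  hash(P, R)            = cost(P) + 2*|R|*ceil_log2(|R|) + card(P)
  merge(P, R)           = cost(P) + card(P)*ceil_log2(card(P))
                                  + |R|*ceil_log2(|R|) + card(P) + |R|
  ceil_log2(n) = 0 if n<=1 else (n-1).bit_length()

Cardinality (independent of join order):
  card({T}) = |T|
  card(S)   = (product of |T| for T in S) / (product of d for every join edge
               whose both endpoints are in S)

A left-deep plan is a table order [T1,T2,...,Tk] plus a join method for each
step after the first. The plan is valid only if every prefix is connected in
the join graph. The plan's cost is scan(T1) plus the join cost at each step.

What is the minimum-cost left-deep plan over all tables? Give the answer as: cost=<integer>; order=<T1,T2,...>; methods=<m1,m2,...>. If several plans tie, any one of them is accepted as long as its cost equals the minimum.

Selinger DP (subsets sized 1..n):
  {B}: scan cost=40, card=40
  {A}: scan cost=500, card=500
  {C}: scan cost=250, card=250
  {AB}: card=200; try (A,nl_idx)→600, (B,hash)→1480, (A,merge)→5320, (B,merge)→5780, (A,hash)→9080, (A,nl)→20040 …(+1); best=600 via (A,nl_idx)
  {BC}: card=5000; try (B,hash)→980, (C,merge)→2570, (B,merge)→2780, (C,hash)→4080, (C,nl_idx)→5360, (C,nl)→10040 …(+1); best=980 via (B,hash)
  {ABC}: card=25000; try (C,merge)→4650, (C,hash)→4800, (A,hash)→14980, (C,nl_idx)→27200, (C,nl)→50600, (A,nl_idx)→70980 …(+2); best=4650 via (C,merge)

cost=4650; order=B,A,C; methods=nl_idx,merge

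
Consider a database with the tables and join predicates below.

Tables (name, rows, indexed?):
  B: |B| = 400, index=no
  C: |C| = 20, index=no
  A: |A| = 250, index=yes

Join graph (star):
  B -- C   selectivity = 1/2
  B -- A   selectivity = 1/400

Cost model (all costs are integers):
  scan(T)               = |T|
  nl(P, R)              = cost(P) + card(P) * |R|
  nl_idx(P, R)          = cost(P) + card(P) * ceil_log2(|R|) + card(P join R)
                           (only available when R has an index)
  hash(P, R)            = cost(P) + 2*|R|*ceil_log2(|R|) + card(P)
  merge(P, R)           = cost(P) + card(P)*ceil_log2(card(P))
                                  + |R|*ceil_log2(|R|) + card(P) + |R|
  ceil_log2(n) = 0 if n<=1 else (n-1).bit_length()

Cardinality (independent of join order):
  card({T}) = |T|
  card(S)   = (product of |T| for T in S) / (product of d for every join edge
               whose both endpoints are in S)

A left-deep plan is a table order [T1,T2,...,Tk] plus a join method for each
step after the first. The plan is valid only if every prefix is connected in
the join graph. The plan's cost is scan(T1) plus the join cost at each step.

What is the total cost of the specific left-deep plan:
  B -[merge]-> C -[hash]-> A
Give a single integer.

12520

step 1: scan B: cost=400, card=400
step 2: join C via merge
    card(P join C) = 400*20/(2) = 4000
    cost = 400 + 400*9 + 20*5 + 400 + 20 = 4520
step 3: join A via hash
    card(P join A) = 4000*250/(400) = 2500
    cost = 4520 + 2*250*8 + 4000 = 12520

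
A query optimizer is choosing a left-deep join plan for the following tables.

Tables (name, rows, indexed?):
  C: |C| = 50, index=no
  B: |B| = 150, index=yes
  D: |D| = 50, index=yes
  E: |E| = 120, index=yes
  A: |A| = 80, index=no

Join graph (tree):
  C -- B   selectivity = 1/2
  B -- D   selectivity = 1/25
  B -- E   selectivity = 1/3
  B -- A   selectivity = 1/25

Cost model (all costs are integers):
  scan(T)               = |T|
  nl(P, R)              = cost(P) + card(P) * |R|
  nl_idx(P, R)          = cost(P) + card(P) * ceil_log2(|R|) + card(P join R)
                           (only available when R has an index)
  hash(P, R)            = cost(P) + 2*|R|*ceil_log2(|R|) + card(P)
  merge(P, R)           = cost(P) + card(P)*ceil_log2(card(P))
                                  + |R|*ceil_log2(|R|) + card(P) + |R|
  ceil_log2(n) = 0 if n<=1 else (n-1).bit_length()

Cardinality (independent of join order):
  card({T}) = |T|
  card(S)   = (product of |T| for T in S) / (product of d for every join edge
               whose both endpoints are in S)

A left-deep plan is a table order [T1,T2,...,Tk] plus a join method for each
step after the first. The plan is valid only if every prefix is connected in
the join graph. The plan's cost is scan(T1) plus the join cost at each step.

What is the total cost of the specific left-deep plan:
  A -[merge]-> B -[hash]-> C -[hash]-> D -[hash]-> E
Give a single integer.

41430

step 1: scan A: cost=80, card=80
step 2: join B via merge
    card(P join B) = 80*150/(25) = 480
    cost = 80 + 80*7 + 150*8 + 80 + 150 = 2070
step 3: join C via hash
    card(P join C) = 480*50/(2) = 12000
    cost = 2070 + 2*50*6 + 480 = 3150
step 4: join D via hash
    card(P join D) = 12000*50/(25) = 24000
    cost = 3150 + 2*50*6 + 12000 = 15750
step 5: join E via hash
    card(P join E) = 24000*120/(3) = 960000
    cost = 15750 + 2*120*7 + 24000 = 41430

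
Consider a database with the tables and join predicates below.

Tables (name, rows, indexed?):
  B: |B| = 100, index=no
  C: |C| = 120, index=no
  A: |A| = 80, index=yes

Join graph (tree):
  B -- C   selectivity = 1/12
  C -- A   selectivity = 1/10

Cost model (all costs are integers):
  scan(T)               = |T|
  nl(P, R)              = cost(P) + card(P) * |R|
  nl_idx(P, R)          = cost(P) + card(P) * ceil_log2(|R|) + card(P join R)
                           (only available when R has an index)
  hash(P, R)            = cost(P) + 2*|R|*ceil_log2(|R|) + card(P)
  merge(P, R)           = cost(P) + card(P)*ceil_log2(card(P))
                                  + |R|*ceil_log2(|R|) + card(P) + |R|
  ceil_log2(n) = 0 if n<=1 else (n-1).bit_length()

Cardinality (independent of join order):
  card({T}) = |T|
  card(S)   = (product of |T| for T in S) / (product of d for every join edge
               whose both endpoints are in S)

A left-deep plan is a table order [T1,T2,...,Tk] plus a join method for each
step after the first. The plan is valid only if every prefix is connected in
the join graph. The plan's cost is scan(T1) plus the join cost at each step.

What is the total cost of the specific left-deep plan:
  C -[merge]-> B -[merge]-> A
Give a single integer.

13520

step 1: scan C: cost=120, card=120
step 2: join B via merge
    card(P join B) = 120*100/(12) = 1000
    cost = 120 + 120*7 + 100*7 + 120 + 100 = 1880
step 3: join A via merge
    card(P join A) = 1000*80/(10) = 8000
    cost = 1880 + 1000*10 + 80*7 + 1000 + 80 = 13520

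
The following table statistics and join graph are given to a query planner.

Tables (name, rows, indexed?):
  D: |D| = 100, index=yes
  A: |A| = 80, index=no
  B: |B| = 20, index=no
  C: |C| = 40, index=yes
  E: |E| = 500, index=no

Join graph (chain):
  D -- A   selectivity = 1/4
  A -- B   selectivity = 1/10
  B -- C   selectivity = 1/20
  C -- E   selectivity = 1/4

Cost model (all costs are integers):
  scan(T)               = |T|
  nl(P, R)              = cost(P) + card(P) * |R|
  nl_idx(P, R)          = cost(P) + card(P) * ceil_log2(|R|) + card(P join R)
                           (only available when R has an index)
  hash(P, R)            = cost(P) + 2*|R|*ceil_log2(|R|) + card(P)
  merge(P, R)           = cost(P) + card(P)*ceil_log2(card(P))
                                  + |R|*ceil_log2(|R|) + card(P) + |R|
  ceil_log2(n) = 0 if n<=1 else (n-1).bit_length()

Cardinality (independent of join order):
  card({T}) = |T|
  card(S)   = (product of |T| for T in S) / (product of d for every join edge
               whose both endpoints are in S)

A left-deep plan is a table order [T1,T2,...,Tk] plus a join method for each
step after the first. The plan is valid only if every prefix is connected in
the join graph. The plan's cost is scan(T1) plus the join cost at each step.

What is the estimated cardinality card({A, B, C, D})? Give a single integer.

8000

Tables in S: A(80), B(20), C(40), D(100)
Edges inside S: D-A(d=4), A-B(d=10), B-C(d=20)
numerator = 80 * 20 * 40 * 100 = 6400000
denominator = 4 * 10 * 20 = 800
card(S) = 6400000 / 800 = 8000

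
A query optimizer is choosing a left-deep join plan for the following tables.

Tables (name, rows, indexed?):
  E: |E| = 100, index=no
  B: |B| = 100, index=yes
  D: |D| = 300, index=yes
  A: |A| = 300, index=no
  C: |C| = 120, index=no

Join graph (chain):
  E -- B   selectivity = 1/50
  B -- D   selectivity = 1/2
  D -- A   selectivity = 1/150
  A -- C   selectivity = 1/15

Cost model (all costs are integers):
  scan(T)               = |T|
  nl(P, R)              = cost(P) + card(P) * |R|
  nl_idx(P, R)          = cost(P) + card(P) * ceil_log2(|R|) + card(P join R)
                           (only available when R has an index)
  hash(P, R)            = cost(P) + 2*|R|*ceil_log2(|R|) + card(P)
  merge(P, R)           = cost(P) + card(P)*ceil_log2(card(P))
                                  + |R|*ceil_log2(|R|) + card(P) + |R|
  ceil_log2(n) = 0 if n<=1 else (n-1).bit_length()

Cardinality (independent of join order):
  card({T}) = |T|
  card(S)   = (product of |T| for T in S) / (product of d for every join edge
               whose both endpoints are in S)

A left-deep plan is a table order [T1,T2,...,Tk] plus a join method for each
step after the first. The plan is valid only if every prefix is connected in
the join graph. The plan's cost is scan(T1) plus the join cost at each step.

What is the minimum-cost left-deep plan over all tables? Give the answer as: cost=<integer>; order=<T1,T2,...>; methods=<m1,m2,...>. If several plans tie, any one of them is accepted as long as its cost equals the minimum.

Selinger DP (subsets sized 1..n):
  {E}: scan cost=100, card=100
  {B}: scan cost=100, card=100
  {D}: scan cost=300, card=300
  {A}: scan cost=300, card=300
  {C}: scan cost=120, card=120
  {BE}: card=200; try (B,nl_idx)→1000, (E,hash)→1600, (B,hash)→1600, (E,merge)→1700, (B,merge)→1700, (E,nl)→10100 …(+1); best=1000 via (B,nl_idx)
  {BD}: card=15000; try (B,hash)→2000, (D,merge)→3900, (B,merge)→4100, (D,hash)→5600, (D,nl_idx)→16000, (B,nl_idx)→17400 …(+2); best=2000 via (B,hash)
  {AD}: card=600; try (D,nl_idx)→3600, (D,hash)→6000, (A,hash)→6000, (D,merge)→6300, (A,merge)→6300, (D,nl)→90300 …(+1); best=3600 via (D,nl_idx)
  {AC}: card=2400; try (C,hash)→2280, (A,merge)→4080, (C,merge)→4260, (A,hash)→5640, (A,nl)→36120, (C,nl)→36300; best=2280 via (C,hash)
  {BDE}: card=30000; try (D,merge)→5800, (D,hash)→6600, (E,hash)→18400, (D,nl_idx)→32800, (D,nl)→61000, (E,merge)→227800 …(+1); best=5800 via (D,merge)
  {ABD}: card=30000; try (B,hash)→5600, (B,merge)→11000, (A,hash)→22400, (B,nl_idx)→37800, (B,nl)→63600, (A,merge)→230000 …(+1); best=5600 via (B,hash)
  {ACD}: card=4800; try (C,hash)→5880, (D,hash)→10080, (C,merge)→11160, (D,nl_idx)→28680, (D,merge)→36480, (C,nl)→75600 …(+1); best=5880 via (C,hash)
  {ABDE}: card=60000; try (E,hash)→37000, (A,hash)→41200, (E,merge)→486400, (A,merge)→488800, (E,nl)→3005600, (A,nl)→9005800; best=37000 via (E,hash)
  {ABCD}: card=240000; try (B,hash)→12080, (C,hash)→37280, (B,merge)→73880, (B,nl_idx)→279480, (B,nl)→485880, (C,merge)→486560 …(+1); best=12080 via (B,hash)
  {ABCDE}: card=480000; try (C,hash)→98680, (E,hash)→253480, (C,merge)→1057960, (E,merge)→4572880, (C,nl)→7237000, (E,nl)→24012080; best=98680 via (C,hash)

cost=98680; order=A,D,B,E,C; methods=nl_idx,hash,hash,hash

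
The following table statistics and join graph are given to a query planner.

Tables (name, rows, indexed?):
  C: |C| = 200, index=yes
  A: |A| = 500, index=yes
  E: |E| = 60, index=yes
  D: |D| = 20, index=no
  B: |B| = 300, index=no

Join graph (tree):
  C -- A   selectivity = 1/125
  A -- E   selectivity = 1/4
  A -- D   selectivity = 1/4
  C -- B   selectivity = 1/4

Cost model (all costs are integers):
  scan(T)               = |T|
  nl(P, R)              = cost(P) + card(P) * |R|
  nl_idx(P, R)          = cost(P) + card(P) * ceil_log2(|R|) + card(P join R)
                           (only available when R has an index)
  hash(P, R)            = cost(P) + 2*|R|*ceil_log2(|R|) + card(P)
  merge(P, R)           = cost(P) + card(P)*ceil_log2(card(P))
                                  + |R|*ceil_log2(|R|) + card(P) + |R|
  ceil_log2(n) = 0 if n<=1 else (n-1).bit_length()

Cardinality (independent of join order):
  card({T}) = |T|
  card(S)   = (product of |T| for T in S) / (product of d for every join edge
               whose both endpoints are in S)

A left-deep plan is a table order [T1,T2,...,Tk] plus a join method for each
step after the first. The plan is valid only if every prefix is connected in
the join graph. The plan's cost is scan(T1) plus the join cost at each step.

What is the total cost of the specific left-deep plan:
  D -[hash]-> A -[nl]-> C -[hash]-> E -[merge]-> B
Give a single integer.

1536760

step 1: scan D: cost=20, card=20
step 2: join A via hash
    card(P join A) = 20*500/(4) = 2500
    cost = 20 + 2*500*9 + 20 = 9040
step 3: join C via nl
    card(P join C) = 2500*200/(125) = 4000
    cost = 9040 + 2500*200 = 509040
step 4: join E via hash
    card(P join E) = 4000*60/(4) = 60000
    cost = 509040 + 2*60*6 + 4000 = 513760
step 5: join B via merge
    card(P join B) = 60000*300/(4) = 4500000
    cost = 513760 + 60000*16 + 300*9 + 60000 + 300 = 1536760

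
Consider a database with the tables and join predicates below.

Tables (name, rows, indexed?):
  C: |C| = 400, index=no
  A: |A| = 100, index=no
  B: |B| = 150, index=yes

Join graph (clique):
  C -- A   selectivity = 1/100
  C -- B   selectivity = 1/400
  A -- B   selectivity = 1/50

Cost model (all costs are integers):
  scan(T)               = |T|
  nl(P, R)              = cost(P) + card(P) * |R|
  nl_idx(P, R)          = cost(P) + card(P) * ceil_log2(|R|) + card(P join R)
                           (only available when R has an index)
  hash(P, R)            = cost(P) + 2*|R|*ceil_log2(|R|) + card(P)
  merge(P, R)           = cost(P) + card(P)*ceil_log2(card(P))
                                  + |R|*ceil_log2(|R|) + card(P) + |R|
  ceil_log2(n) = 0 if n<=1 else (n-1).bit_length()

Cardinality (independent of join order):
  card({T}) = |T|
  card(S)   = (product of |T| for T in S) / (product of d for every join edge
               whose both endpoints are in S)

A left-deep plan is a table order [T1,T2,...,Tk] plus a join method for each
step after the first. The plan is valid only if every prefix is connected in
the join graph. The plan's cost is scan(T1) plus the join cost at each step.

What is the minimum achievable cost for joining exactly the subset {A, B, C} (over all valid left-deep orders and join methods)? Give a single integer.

Selinger DP over subsets of {A,B,C}:
  {C}: scan cost=400, card=400
  {A}: scan cost=100, card=100
  {B}: scan cost=150, card=150
  {AC}: card=400; try (A,hash)→2200, (C,merge)→4900, (A,merge)→5200, (C,hash)→7400, (C,nl)→40100, (A,nl)→40400; best=2200 via (A,hash)
  {BC}: card=150; try (B,hash)→3200, (B,nl_idx)→3750, (C,merge)→5500, (B,merge)→5750, (C,hash)→7500, (C,nl)→60150 …(+1); best=3200 via (B,hash)
  {AB}: card=300; try (B,nl_idx)→1200, (A,hash)→1700, (B,merge)→2250, (A,merge)→2300, (B,hash)→2600, (B,nl)→15100 …(+1); best=1200 via (B,nl_idx)
  {ABC}: card=3; try (A,hash)→4750, (B,hash)→5000, (A,merge)→5350, (B,nl_idx)→5403, (B,merge)→7550, (C,merge)→8200 …(+4); best=4750 via (A,hash)

4750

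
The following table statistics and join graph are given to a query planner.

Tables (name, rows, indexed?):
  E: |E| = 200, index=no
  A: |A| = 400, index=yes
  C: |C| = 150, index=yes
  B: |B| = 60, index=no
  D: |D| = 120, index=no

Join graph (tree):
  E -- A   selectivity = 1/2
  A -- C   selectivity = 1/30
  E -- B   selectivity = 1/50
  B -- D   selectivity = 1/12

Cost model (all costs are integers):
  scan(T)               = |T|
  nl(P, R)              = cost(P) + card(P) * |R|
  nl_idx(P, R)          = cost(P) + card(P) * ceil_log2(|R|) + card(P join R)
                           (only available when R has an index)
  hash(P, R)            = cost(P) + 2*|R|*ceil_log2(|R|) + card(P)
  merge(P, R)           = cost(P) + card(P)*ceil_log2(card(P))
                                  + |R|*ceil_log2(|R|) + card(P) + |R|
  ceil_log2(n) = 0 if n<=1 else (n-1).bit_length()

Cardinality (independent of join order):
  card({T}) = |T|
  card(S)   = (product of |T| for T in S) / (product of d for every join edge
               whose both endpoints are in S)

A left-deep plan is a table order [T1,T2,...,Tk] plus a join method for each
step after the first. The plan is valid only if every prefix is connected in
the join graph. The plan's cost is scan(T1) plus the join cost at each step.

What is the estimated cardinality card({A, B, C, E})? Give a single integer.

240000

Tables in S: A(400), B(60), C(150), E(200)
Edges inside S: E-A(d=2), A-C(d=30), E-B(d=50)
numerator = 400 * 60 * 150 * 200 = 720000000
denominator = 2 * 30 * 50 = 3000
card(S) = 720000000 / 3000 = 240000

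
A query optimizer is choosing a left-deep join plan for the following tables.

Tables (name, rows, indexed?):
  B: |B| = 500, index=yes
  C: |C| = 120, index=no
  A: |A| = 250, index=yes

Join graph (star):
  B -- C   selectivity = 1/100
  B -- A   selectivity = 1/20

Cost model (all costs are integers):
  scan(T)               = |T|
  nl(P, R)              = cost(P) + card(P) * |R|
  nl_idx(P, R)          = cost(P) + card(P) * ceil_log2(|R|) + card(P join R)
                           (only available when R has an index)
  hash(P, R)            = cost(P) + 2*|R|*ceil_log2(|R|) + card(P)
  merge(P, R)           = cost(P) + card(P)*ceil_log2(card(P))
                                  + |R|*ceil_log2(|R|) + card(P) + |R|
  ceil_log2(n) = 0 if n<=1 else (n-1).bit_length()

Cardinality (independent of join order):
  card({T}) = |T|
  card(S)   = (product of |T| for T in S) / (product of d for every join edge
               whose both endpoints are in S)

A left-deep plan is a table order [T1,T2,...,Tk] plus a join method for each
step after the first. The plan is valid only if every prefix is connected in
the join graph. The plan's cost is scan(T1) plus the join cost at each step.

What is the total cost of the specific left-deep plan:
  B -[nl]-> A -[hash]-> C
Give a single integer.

133430

step 1: scan B: cost=500, card=500
step 2: join A via nl
    card(P join A) = 500*250/(20) = 6250
    cost = 500 + 500*250 = 125500
step 3: join C via hash
    card(P join C) = 6250*120/(100) = 7500
    cost = 125500 + 2*120*7 + 6250 = 133430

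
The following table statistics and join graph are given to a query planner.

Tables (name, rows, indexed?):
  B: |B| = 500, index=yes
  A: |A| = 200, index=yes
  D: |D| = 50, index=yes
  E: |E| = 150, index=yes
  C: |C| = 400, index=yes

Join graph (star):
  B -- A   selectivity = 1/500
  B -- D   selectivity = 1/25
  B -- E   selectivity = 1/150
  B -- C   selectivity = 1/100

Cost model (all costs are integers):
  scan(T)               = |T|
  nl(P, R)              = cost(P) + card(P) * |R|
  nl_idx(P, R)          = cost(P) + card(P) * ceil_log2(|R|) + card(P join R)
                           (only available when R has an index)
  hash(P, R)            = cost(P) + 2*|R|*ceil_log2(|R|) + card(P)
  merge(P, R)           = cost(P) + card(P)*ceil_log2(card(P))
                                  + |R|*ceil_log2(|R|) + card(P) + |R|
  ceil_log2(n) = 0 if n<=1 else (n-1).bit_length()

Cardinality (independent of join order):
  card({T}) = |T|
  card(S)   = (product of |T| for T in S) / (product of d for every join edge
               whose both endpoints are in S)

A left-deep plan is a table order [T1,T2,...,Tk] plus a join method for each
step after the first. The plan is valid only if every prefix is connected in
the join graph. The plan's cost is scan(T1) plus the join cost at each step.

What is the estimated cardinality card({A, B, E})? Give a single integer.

200

Tables in S: A(200), B(500), E(150)
Edges inside S: B-A(d=500), B-E(d=150)
numerator = 200 * 500 * 150 = 15000000
denominator = 500 * 150 = 75000
card(S) = 15000000 / 75000 = 200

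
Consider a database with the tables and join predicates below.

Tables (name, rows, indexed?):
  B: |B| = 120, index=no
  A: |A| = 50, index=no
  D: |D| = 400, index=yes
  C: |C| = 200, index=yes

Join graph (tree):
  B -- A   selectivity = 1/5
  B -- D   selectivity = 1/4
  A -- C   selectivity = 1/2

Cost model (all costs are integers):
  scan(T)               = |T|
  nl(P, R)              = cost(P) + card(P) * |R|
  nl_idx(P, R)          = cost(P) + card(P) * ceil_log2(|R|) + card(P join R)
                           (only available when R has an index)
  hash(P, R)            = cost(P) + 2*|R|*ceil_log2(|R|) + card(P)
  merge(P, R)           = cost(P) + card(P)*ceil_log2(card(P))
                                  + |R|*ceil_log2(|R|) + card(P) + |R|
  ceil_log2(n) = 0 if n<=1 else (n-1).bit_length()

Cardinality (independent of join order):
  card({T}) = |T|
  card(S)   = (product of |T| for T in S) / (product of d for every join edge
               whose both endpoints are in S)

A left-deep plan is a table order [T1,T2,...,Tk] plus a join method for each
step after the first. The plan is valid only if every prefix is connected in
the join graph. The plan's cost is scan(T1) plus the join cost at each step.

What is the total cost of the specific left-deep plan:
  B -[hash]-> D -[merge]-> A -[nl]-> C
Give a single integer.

24187790

step 1: scan B: cost=120, card=120
step 2: join D via hash
    card(P join D) = 120*400/(4) = 12000
    cost = 120 + 2*400*9 + 120 = 7440
step 3: join A via merge
    card(P join A) = 12000*50/(5) = 120000
    cost = 7440 + 12000*14 + 50*6 + 12000 + 50 = 187790
step 4: join C via nl
    card(P join C) = 120000*200/(2) = 12000000
    cost = 187790 + 120000*200 = 24187790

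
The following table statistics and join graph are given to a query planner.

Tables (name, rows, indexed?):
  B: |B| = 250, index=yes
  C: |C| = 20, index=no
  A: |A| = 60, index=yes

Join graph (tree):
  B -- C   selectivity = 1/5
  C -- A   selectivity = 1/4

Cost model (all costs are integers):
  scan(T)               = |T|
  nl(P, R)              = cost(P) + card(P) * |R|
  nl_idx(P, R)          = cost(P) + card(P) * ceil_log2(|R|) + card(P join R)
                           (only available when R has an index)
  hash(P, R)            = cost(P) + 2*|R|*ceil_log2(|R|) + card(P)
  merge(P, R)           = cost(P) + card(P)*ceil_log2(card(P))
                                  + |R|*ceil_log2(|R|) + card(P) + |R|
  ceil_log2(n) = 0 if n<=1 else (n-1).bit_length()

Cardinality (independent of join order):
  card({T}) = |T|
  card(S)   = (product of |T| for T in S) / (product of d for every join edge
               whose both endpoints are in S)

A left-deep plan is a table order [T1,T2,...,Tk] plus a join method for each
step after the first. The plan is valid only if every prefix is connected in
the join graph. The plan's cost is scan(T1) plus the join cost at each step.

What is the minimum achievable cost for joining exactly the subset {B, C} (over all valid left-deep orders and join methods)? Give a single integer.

700

Selinger DP over subsets of {B,C}:
  {B}: scan cost=250, card=250
  {C}: scan cost=20, card=20
  {BC}: card=1000; try (C,hash)→700, (B,nl_idx)→1180, (B,merge)→2390, (C,merge)→2620, (B,hash)→4040, (B,nl)→5020 …(+1); best=700 via (C,hash)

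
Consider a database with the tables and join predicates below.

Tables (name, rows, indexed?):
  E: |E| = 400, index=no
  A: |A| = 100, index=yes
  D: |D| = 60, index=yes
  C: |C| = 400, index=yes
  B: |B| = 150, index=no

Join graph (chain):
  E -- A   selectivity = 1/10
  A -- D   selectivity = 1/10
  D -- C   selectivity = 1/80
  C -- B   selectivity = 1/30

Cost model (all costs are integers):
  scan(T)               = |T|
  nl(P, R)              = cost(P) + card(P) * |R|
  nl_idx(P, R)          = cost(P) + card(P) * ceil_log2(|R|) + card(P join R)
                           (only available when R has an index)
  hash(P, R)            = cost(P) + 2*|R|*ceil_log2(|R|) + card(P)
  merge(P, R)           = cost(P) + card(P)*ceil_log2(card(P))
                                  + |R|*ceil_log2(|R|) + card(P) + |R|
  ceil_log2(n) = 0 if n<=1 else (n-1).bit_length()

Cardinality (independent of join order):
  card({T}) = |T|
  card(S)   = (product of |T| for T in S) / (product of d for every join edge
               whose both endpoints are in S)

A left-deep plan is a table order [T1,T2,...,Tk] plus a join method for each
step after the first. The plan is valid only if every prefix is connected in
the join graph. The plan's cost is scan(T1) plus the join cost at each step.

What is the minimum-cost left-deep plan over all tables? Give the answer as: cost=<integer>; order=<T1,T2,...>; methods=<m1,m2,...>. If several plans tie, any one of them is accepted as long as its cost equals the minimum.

cost=28700; order=D,C,B,A,E; methods=nl_idx,hash,hash,hash

Selinger DP (subsets sized 1..n):
  {E}: scan cost=400, card=400
  {A}: scan cost=100, card=100
  {D}: scan cost=60, card=60
  {C}: scan cost=400, card=400
  {B}: scan cost=150, card=150
  {AE}: card=4000; try (A,hash)→2200, (E,merge)→4900, (A,merge)→5200, (A,nl_idx)→7200, (E,hash)→7400, (E,nl)→40100 …(+1); best=2200 via (A,hash)
  {AD}: card=600; try (D,hash)→920, (A,nl_idx)→1080, (A,merge)→1280, (D,nl_idx)→1300, (D,merge)→1320, (A,hash)→1520 …(+2); best=920 via (D,hash)
  {CD}: card=300; try (C,nl_idx)→900, (D,hash)→1520, (D,nl_idx)→3100, (C,merge)→4480, (D,merge)→4820, (C,hash)→7320 …(+2); best=900 via (C,nl_idx)
  {BC}: card=2000; try (B,hash)→3200, (C,nl_idx)→3500, (C,merge)→5500, (B,merge)→5750, (C,hash)→7500, (C,nl)→60150 …(+1); best=3200 via (B,hash)
  {ADE}: card=24000; try (D,hash)→6920, (E,hash)→8720, (E,merge)→11520, (D,nl_idx)→50200, (D,merge)→54620, (E,nl)→240920 …(+1); best=6920 via (D,hash)
  {ACD}: card=3000; try (A,hash)→2600, (A,merge)→4700, (A,nl_idx)→6000, (C,hash)→8720, (C,nl_idx)→9320, (C,merge)→11520 …(+2); best=2600 via (A,hash)
  {BCD}: card=1500; try (B,hash)→3600, (B,merge)→5250, (D,hash)→5920, (D,nl_idx)→16700, (D,merge)→27620, (B,nl)→45900 …(+1); best=3600 via (B,hash)
  {ACDE}: card=120000; try (E,hash)→12800, (C,hash)→38120, (E,merge)→45600, (C,nl_idx)→342920, (C,merge)→394920, (E,nl)→1202600 …(+1); best=12800 via (E,hash)
  {ABCD}: card=15000; try (A,hash)→6500, (B,hash)→8000, (A,merge)→22400, (A,nl_idx)→29100, (B,merge)→42950, (A,nl)→153600 …(+1); best=6500 via (A,hash)
  {ABCDE}: card=600000; try (E,hash)→28700, (B,hash)→135200, (E,merge)→235500, (B,merge)→2174150, (E,nl)→6006500, (B,nl)→18012800; best=28700 via (E,hash)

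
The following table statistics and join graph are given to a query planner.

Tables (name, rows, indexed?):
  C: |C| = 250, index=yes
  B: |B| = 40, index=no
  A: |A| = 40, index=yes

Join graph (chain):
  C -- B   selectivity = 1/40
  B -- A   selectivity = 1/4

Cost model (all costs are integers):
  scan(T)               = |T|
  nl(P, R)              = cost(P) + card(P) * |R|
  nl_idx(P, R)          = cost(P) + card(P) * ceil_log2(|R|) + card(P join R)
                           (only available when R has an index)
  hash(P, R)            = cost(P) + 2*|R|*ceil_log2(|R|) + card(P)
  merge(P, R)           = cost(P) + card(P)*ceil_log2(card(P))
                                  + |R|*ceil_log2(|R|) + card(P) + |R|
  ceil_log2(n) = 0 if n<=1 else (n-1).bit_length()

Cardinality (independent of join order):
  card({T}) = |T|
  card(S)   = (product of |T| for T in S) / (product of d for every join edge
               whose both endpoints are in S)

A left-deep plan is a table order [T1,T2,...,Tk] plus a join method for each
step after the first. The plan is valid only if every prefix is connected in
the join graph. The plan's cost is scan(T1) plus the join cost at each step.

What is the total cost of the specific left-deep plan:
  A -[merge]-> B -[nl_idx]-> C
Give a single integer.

6300

step 1: scan A: cost=40, card=40
step 2: join B via merge
    card(P join B) = 40*40/(4) = 400
    cost = 40 + 40*6 + 40*6 + 40 + 40 = 600
step 3: join C via nl_idx
    card(P join C) = 400*250/(40) = 2500
    cost = 600 + 400*8 + 2500 = 6300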